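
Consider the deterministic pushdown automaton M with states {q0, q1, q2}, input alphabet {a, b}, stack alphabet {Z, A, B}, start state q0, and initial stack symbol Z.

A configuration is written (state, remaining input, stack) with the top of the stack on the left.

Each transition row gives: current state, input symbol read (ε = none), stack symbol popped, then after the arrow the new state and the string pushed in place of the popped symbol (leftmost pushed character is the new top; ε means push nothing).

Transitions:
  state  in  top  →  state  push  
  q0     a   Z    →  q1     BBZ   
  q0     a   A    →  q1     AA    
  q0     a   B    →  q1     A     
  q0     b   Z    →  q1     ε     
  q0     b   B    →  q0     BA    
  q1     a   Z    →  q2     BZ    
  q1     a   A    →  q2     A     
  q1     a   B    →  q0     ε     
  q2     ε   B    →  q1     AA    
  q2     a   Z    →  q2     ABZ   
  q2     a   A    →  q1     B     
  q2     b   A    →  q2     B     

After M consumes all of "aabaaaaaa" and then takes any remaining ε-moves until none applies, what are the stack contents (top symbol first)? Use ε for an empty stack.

AAZ

(q0, aabaaaaaa, Z)
  read a, top Z: go to q1, push BBZ → (q1, abaaaaaa, BBZ)
  read a, top B: go to q0, push ε → (q0, baaaaaa, BZ)
  read b, top B: go to q0, push BA → (q0, aaaaaa, BAZ)
  read a, top B: go to q1, push A → (q1, aaaaa, AAZ)
  read a, top A: go to q2, push A → (q2, aaaa, AAZ)
  read a, top A: go to q1, push B → (q1, aaa, BAZ)
  read a, top B: go to q0, push ε → (q0, aa, AZ)
  read a, top A: go to q1, push AA → (q1, a, AAZ)
  read a, top A: go to q2, push A → (q2, ε, AAZ)
All input consumed in state q2 with stack AAZ.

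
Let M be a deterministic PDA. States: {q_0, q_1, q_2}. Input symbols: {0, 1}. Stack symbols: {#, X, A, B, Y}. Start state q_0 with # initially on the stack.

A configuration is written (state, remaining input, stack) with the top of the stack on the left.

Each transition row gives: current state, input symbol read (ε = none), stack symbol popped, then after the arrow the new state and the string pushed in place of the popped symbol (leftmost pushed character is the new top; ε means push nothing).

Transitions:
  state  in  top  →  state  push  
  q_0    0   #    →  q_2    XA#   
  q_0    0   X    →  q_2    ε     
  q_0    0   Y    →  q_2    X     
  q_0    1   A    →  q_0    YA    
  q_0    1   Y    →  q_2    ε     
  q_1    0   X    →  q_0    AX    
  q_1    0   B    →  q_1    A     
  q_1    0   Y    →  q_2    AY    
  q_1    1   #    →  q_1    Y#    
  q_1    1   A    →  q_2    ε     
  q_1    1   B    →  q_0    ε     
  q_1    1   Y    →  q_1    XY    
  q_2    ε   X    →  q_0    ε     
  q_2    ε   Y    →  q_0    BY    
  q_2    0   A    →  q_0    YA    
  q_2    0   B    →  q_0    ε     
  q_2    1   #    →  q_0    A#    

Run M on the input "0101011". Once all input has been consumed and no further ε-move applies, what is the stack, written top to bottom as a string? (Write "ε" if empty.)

A#

(q_0, 0101011, #)
  read 0, top #: go to q_2, push XA# → (q_2, 101011, XA#)
  ε-move, top X: go to q_0, push ε → (q_0, 101011, A#)
  read 1, top A: go to q_0, push YA → (q_0, 01011, YA#)
  read 0, top Y: go to q_2, push X → (q_2, 1011, XA#)
  ε-move, top X: go to q_0, push ε → (q_0, 1011, A#)
  read 1, top A: go to q_0, push YA → (q_0, 011, YA#)
  read 0, top Y: go to q_2, push X → (q_2, 11, XA#)
  ε-move, top X: go to q_0, push ε → (q_0, 11, A#)
  read 1, top A: go to q_0, push YA → (q_0, 1, YA#)
  read 1, top Y: go to q_2, push ε → (q_2, ε, A#)
All input consumed in state q_2 with stack A#.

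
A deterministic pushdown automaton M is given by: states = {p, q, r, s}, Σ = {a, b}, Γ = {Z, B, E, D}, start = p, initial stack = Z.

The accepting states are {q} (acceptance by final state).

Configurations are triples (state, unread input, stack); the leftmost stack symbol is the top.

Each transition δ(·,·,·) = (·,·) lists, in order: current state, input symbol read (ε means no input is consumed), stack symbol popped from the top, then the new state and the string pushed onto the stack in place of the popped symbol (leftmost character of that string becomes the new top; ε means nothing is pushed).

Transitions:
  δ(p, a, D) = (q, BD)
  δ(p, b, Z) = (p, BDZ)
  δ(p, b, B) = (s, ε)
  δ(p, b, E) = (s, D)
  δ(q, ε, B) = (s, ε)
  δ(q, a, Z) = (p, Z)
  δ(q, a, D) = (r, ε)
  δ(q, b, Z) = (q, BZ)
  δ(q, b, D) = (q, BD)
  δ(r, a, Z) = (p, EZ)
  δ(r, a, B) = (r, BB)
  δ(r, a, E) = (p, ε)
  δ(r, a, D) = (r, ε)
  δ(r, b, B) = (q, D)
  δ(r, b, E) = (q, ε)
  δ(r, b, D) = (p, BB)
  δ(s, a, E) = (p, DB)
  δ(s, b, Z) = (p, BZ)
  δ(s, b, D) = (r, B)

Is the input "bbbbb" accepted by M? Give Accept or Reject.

Accept

(p, bbbbb, Z) ⊢ (p, bbbb, BDZ) ⊢ (s, bbb, DZ) ⊢ (r, bb, BZ) ⊢ (q, b, DZ) ⊢ (q, ε, BDZ)
All input consumed; state q ∈ F.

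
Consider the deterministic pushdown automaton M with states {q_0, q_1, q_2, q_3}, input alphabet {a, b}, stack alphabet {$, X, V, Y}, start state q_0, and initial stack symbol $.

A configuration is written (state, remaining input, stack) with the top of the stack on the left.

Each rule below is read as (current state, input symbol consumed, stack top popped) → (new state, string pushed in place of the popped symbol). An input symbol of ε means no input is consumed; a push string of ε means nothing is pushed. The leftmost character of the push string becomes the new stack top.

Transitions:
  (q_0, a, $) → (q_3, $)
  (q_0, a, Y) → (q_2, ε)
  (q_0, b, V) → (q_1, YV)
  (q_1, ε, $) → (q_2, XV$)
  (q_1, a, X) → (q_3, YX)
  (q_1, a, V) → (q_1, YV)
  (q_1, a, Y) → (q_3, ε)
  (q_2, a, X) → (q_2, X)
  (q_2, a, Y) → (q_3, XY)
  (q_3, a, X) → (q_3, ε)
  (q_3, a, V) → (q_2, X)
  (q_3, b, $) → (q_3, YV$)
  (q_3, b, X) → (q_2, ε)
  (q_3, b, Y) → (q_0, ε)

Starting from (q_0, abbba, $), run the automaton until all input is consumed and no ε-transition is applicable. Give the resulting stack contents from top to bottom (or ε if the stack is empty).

(q_0, abbba, $)
  read a, top $: go to q_3, push $ → (q_3, bbba, $)
  read b, top $: go to q_3, push YV$ → (q_3, bba, YV$)
  read b, top Y: go to q_0, push ε → (q_0, ba, V$)
  read b, top V: go to q_1, push YV → (q_1, a, YV$)
  read a, top Y: go to q_3, push ε → (q_3, ε, V$)
All input consumed in state q_3 with stack V$.

V$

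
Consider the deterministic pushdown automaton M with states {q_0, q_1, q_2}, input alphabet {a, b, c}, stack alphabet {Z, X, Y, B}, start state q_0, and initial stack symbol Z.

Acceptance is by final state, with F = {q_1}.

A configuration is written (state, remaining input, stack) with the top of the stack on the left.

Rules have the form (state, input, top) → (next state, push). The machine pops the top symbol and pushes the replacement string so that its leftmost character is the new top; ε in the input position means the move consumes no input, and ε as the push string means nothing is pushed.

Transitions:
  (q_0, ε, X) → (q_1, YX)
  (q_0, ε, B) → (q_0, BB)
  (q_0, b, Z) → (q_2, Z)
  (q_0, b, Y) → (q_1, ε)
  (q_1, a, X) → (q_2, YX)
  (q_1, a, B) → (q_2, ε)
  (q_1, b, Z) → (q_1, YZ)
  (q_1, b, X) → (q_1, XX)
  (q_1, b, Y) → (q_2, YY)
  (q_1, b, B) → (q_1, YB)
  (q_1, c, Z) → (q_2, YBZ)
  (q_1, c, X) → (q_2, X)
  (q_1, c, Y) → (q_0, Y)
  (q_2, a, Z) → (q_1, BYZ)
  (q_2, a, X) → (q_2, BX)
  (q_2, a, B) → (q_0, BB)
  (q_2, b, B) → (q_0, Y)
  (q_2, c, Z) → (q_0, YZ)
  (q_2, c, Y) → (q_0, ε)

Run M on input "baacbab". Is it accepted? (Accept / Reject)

Accept

(q_0, baacbab, Z) ⊢ (q_2, aacbab, Z) ⊢ (q_1, acbab, BYZ) ⊢ (q_2, cbab, YZ) ⊢ (q_0, bab, Z) ⊢ (q_2, ab, Z) ⊢ (q_1, b, BYZ) ⊢ (q_1, ε, YBYZ)
All input consumed; state q_1 ∈ F.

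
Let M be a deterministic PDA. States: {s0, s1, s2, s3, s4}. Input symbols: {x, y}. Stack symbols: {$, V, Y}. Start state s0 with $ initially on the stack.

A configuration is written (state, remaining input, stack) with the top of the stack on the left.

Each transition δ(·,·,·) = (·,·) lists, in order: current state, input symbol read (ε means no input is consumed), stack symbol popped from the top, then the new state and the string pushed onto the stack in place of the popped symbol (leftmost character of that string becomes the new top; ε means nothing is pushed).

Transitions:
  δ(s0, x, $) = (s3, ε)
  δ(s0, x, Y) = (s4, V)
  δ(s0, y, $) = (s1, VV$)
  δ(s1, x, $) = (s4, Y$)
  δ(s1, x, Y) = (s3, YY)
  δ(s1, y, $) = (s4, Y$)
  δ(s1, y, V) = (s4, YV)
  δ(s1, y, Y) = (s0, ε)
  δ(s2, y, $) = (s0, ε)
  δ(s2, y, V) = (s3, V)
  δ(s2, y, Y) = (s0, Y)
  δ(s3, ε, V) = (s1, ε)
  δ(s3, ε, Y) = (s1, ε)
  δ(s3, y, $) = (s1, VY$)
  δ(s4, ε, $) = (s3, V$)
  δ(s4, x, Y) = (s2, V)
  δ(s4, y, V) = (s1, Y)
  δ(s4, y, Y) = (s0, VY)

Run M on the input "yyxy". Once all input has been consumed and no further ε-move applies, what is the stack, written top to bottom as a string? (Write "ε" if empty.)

VV$

(s0, yyxy, $)
  read y, top $: go to s1, push VV$ → (s1, yxy, VV$)
  read y, top V: go to s4, push YV → (s4, xy, YVV$)
  read x, top Y: go to s2, push V → (s2, y, VVV$)
  read y, top V: go to s3, push V → (s3, ε, VVV$)
  ε-move, top V: go to s1, push ε → (s1, ε, VV$)
All input consumed in state s1 with stack VV$.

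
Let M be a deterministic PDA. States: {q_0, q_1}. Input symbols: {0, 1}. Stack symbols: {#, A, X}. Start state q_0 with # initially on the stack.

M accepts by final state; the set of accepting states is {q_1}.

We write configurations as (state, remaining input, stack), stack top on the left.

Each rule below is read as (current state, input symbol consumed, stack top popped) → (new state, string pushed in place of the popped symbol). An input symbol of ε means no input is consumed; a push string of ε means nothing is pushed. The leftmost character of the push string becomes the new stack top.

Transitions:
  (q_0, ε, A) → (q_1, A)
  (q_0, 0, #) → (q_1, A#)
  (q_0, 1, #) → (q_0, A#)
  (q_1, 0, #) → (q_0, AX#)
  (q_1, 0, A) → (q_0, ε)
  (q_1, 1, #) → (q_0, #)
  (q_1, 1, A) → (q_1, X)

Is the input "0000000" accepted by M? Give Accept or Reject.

Accept

(q_0, 0000000, #)
  read 0, top #: go to q_1, push A# → (q_1, 000000, A#)
  read 0, top A: go to q_0, push ε → (q_0, 00000, #)
  read 0, top #: go to q_1, push A# → (q_1, 0000, A#)
  read 0, top A: go to q_0, push ε → (q_0, 000, #)
  read 0, top #: go to q_1, push A# → (q_1, 00, A#)
  read 0, top A: go to q_0, push ε → (q_0, 0, #)
  read 0, top #: go to q_1, push A# → (q_1, ε, A#)
All input consumed; state q_1 ∈ F.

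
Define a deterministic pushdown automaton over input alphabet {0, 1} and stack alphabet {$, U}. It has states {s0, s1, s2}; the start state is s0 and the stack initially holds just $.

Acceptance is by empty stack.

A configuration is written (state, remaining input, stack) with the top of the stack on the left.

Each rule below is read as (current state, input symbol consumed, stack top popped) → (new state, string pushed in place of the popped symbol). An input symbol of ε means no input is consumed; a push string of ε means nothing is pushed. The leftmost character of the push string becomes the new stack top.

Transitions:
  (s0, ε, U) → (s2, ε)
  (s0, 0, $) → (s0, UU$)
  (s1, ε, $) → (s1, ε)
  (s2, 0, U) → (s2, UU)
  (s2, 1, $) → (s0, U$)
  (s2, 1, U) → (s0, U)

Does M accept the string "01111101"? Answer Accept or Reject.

(s0, 01111101, $) ⊢ (s0, 1111101, UU$) ⊢ (s2, 1111101, U$) ⊢ (s0, 111101, U$) ⊢ (s2, 111101, $) ⊢ (s0, 11101, U$) ⊢ (s2, 11101, $) ⊢ (s0, 1101, U$) ⊢ (s2, 1101, $) ⊢ (s0, 101, U$) ⊢ (s2, 101, $) ⊢ (s0, 01, U$) ⊢ (s2, 01, $)
No transition applies at (s2, 01, $); input not fully consumed.

Reject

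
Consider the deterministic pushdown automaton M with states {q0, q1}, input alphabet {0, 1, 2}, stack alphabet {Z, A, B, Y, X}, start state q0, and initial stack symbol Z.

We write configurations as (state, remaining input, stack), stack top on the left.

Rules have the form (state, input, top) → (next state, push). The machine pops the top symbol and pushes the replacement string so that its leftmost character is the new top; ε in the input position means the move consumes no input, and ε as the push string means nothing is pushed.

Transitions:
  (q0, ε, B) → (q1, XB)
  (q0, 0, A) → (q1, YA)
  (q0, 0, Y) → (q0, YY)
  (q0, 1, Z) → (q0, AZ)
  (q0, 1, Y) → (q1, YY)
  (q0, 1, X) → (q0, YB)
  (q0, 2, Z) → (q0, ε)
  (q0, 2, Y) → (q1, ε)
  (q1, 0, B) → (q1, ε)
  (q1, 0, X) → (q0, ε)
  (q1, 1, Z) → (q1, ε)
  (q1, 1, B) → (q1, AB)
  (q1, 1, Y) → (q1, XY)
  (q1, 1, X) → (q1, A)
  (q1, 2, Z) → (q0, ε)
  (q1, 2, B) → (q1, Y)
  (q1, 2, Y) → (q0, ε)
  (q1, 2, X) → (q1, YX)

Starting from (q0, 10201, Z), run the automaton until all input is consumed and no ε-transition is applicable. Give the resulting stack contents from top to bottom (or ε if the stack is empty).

(q0, 10201, Z)
  read 1, top Z: go to q0, push AZ → (q0, 0201, AZ)
  read 0, top A: go to q1, push YA → (q1, 201, YAZ)
  read 2, top Y: go to q0, push ε → (q0, 01, AZ)
  read 0, top A: go to q1, push YA → (q1, 1, YAZ)
  read 1, top Y: go to q1, push XY → (q1, ε, XYAZ)
All input consumed in state q1 with stack XYAZ.

XYAZ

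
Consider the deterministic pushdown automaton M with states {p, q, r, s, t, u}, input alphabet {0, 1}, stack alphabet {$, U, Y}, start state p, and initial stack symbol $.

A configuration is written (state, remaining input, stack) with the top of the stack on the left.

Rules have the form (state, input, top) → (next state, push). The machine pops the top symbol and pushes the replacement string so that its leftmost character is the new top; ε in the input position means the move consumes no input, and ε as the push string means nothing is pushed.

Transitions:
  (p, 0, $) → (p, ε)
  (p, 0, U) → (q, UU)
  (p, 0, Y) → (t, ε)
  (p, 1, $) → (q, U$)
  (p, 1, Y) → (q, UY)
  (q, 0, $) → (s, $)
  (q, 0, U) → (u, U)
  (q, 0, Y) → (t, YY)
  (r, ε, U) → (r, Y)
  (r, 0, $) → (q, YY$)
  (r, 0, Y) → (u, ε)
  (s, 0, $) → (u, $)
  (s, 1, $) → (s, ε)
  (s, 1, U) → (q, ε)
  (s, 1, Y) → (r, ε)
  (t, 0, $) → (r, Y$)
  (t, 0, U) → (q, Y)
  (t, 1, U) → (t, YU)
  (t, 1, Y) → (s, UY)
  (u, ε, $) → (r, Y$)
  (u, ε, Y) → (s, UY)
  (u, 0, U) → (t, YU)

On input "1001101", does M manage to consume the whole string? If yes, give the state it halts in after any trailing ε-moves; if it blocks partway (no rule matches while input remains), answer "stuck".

(p, 1001101, $)
  read 1, top $: go to q, push U$ → (q, 001101, U$)
  read 0, top U: go to u, push U → (u, 01101, U$)
  read 0, top U: go to t, push YU → (t, 1101, YU$)
  read 1, top Y: go to s, push UY → (s, 101, UYU$)
  read 1, top U: go to q, push ε → (q, 01, YU$)
  read 0, top Y: go to t, push YY → (t, 1, YYU$)
  read 1, top Y: go to s, push UY → (s, ε, UYYU$)
All input consumed; M is in state s.

s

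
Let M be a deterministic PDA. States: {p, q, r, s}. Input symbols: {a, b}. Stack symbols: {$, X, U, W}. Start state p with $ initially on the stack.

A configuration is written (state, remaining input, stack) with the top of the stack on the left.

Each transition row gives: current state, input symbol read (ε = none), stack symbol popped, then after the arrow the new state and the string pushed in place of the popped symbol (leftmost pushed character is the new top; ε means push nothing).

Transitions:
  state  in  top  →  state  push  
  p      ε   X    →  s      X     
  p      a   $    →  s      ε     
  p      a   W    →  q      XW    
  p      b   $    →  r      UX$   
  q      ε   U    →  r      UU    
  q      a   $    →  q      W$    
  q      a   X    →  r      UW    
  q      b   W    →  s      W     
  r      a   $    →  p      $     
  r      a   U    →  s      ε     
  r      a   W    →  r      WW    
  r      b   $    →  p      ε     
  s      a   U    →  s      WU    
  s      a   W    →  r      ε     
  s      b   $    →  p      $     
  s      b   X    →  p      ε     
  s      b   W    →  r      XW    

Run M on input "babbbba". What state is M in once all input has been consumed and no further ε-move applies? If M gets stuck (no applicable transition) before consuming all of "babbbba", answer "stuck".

stuck

(p, babbbba, $) ⊢ (r, abbbba, UX$) ⊢ (s, bbbba, X$) ⊢ (p, bbba, $) ⊢ (r, bba, UX$)
No transition for (r, b, top U); M blocks with input bba remaining.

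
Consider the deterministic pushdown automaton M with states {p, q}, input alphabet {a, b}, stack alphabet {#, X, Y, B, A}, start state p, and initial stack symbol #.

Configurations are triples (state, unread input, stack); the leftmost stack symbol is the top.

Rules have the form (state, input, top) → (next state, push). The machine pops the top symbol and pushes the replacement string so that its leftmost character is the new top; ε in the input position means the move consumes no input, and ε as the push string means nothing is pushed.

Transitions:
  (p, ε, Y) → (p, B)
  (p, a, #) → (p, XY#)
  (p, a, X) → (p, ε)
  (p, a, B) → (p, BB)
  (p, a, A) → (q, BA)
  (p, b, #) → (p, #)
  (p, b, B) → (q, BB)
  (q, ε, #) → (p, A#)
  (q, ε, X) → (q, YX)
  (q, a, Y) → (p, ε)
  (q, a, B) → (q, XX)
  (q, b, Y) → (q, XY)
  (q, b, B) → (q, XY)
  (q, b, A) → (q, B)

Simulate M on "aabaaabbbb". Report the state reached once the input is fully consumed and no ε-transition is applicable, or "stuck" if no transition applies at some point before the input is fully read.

stuck

(p, aabaaabbbb, #)
  read a, top #: go to p, push XY# → (p, abaaabbbb, XY#)
  read a, top X: go to p, push ε → (p, baaabbbb, Y#)
  ε-move, top Y: go to p, push B → (p, baaabbbb, B#)
  read b, top B: go to q, push BB → (q, aaabbbb, BB#)
  read a, top B: go to q, push XX → (q, aabbbb, XXB#)
  ε-move, top X: go to q, push YX → (q, aabbbb, YXXB#)
  read a, top Y: go to p, push ε → (p, abbbb, XXB#)
  read a, top X: go to p, push ε → (p, bbbb, XB#)
No transition for (p, b, top X); M blocks with input bbbb remaining.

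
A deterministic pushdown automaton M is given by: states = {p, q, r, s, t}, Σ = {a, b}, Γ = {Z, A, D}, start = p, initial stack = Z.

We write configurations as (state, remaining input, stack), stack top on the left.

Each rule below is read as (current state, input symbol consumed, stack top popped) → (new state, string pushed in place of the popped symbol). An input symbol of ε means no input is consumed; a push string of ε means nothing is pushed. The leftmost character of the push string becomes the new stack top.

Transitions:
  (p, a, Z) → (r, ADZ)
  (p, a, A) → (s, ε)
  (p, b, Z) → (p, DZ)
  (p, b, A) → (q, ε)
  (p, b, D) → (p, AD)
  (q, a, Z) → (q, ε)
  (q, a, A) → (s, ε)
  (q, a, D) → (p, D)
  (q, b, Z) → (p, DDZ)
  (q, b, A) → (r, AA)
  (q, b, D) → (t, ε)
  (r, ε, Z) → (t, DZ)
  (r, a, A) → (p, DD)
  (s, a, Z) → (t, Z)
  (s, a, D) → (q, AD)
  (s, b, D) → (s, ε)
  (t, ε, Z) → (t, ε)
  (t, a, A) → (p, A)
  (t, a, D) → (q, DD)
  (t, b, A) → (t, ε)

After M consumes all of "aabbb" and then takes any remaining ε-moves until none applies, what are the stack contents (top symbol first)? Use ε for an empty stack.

DDZ

(p, aabbb, Z) ⊢ (r, abbb, ADZ) ⊢ (p, bbb, DDDZ) ⊢ (p, bb, ADDDZ) ⊢ (q, b, DDDZ) ⊢ (t, ε, DDZ)
All input consumed in state t with stack DDZ.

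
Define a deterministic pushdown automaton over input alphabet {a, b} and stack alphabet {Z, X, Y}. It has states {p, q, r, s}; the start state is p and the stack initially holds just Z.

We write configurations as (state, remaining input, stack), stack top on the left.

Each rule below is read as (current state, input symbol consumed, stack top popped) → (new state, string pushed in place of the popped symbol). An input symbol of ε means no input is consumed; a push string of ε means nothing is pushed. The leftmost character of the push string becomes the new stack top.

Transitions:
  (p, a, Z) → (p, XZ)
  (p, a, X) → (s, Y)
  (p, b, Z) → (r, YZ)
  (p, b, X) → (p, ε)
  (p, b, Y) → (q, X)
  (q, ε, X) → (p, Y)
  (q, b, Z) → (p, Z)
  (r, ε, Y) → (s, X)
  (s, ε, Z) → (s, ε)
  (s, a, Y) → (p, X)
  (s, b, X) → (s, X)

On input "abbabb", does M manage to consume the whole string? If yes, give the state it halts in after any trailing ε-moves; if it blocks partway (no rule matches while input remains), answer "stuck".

stuck

(p, abbabb, Z)
  read a, top Z: go to p, push XZ → (p, bbabb, XZ)
  read b, top X: go to p, push ε → (p, babb, Z)
  read b, top Z: go to r, push YZ → (r, abb, YZ)
  ε-move, top Y: go to s, push X → (s, abb, XZ)
No transition for (s, a, top X); M blocks with input abb remaining.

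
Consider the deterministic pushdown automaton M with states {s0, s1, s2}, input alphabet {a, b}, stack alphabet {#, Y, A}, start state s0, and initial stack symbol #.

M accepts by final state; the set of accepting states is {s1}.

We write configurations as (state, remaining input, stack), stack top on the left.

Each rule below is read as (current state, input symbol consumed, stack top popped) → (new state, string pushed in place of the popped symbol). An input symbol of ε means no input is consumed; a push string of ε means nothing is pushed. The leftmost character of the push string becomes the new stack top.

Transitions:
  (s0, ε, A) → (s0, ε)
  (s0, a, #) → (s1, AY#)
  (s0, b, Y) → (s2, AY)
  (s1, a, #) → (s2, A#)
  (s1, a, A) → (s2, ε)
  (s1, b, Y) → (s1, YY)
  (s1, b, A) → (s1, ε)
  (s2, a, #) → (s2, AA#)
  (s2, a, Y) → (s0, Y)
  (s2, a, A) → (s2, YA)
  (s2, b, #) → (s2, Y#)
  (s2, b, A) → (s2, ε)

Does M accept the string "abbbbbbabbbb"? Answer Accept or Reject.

Reject

(s0, abbbbbbabbbb, #) ⊢ (s1, bbbbbbabbbb, AY#) ⊢ (s1, bbbbbabbbb, Y#) ⊢ (s1, bbbbabbbb, YY#) ⊢ (s1, bbbabbbb, YYY#) ⊢ (s1, bbabbbb, YYYY#) ⊢ (s1, babbbb, YYYYY#) ⊢ (s1, abbbb, YYYYYY#)
No transition applies at (s1, abbbb, YYYYYY#); input not fully consumed.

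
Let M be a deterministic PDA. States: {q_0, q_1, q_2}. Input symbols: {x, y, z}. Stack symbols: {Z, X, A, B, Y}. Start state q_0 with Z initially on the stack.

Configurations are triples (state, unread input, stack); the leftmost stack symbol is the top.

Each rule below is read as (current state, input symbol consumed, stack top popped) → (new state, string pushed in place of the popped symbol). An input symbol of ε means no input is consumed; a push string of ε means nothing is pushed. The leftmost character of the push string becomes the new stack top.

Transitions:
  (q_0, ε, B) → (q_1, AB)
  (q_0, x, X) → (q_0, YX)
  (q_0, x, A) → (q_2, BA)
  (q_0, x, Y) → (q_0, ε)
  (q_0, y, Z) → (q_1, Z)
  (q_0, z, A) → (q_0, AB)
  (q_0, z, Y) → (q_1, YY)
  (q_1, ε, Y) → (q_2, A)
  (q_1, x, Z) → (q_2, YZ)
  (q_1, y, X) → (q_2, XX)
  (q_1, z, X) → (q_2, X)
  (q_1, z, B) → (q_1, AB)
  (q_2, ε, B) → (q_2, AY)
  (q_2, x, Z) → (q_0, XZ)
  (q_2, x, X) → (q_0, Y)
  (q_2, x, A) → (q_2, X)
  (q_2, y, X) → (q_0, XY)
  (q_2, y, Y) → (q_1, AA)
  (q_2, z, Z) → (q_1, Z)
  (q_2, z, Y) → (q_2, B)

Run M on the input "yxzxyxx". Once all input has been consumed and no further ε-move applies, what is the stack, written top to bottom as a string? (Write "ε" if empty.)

(q_0, yxzxyxx, Z)
  read y, top Z: go to q_1, push Z → (q_1, xzxyxx, Z)
  read x, top Z: go to q_2, push YZ → (q_2, zxyxx, YZ)
  read z, top Y: go to q_2, push B → (q_2, xyxx, BZ)
  ε-move, top B: go to q_2, push AY → (q_2, xyxx, AYZ)
  read x, top A: go to q_2, push X → (q_2, yxx, XYZ)
  read y, top X: go to q_0, push XY → (q_0, xx, XYYZ)
  read x, top X: go to q_0, push YX → (q_0, x, YXYYZ)
  read x, top Y: go to q_0, push ε → (q_0, ε, XYYZ)
All input consumed in state q_0 with stack XYYZ.

XYYZ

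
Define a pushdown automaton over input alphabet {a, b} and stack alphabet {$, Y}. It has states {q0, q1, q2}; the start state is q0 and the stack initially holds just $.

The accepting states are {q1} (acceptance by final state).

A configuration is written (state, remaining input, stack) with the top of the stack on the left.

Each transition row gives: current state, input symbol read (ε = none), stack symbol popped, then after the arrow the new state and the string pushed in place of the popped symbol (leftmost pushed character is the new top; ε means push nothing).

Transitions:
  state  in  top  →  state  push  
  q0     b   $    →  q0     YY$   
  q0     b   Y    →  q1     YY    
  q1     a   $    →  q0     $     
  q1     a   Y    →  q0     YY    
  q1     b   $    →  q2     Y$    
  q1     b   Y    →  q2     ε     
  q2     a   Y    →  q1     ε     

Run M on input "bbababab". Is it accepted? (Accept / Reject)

One accepting computation: (q0, bbababab, $) ⊢ (q0, bababab, YY$) ⊢ (q1, ababab, YYY$) ⊢ (q0, babab, YYYY$) ⊢ (q1, abab, YYYYY$) ⊢ (q0, bab, YYYYYY$) ⊢ (q1, ab, YYYYYYY$) ⊢ (q0, b, YYYYYYYY$) ⊢ (q1, ε, YYYYYYYYY$)
All input consumed and state q1 ∈ F.

Accept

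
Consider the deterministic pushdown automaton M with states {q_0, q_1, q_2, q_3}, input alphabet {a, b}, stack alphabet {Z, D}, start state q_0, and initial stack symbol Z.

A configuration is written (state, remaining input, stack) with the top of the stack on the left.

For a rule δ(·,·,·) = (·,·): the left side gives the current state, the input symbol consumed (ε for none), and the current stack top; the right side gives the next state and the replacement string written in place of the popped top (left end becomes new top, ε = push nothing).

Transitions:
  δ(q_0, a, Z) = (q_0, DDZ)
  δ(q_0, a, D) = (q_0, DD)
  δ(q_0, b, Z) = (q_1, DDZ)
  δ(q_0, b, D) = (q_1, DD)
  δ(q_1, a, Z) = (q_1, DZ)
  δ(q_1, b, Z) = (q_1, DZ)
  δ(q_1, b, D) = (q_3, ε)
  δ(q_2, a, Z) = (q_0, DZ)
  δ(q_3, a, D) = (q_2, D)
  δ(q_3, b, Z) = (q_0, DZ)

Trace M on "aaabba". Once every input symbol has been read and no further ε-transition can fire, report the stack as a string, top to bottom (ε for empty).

DDDDZ

(q_0, aaabba, Z)
  read a, top Z: go to q_0, push DDZ → (q_0, aabba, DDZ)
  read a, top D: go to q_0, push DD → (q_0, abba, DDDZ)
  read a, top D: go to q_0, push DD → (q_0, bba, DDDDZ)
  read b, top D: go to q_1, push DD → (q_1, ba, DDDDDZ)
  read b, top D: go to q_3, push ε → (q_3, a, DDDDZ)
  read a, top D: go to q_2, push D → (q_2, ε, DDDDZ)
All input consumed in state q_2 with stack DDDDZ.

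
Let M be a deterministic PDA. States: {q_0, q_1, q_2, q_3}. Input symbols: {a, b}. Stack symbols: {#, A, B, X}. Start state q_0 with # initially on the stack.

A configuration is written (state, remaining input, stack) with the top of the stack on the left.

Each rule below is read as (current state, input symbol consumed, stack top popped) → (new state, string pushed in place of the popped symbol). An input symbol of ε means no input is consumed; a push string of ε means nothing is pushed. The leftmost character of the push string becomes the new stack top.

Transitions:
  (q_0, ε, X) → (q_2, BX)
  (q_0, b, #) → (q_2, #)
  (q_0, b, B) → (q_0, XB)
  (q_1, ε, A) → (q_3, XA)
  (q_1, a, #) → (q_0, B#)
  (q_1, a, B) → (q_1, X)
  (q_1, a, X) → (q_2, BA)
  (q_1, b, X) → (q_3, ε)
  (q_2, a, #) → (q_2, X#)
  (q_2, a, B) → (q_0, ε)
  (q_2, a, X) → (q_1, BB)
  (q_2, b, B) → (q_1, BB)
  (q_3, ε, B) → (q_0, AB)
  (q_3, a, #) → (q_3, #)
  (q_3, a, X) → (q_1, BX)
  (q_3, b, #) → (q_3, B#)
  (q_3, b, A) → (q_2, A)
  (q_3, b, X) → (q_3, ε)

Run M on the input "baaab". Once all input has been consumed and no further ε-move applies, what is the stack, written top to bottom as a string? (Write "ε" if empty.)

(q_0, baaab, #)
  read b, top #: go to q_2, push # → (q_2, aaab, #)
  read a, top #: go to q_2, push X# → (q_2, aab, X#)
  read a, top X: go to q_1, push BB → (q_1, ab, BB#)
  read a, top B: go to q_1, push X → (q_1, b, XB#)
  read b, top X: go to q_3, push ε → (q_3, ε, B#)
  ε-move, top B: go to q_0, push AB → (q_0, ε, AB#)
All input consumed in state q_0 with stack AB#.

AB#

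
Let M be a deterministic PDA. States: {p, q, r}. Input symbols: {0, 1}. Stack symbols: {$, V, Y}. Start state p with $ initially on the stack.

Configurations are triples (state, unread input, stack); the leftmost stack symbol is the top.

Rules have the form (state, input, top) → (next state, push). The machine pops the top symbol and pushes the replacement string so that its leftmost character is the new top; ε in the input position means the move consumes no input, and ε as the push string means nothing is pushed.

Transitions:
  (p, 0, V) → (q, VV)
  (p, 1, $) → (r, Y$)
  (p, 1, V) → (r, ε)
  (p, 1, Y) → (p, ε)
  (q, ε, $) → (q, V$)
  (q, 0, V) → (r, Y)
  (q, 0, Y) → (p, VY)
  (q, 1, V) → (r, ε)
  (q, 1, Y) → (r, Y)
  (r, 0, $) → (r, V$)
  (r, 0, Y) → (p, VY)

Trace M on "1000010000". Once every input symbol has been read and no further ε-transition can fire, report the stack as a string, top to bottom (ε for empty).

(p, 1000010000, $)
  read 1, top $: go to r, push Y$ → (r, 000010000, Y$)
  read 0, top Y: go to p, push VY → (p, 00010000, VY$)
  read 0, top V: go to q, push VV → (q, 0010000, VVY$)
  read 0, top V: go to r, push Y → (r, 010000, YVY$)
  read 0, top Y: go to p, push VY → (p, 10000, VYVY$)
  read 1, top V: go to r, push ε → (r, 0000, YVY$)
  read 0, top Y: go to p, push VY → (p, 000, VYVY$)
  read 0, top V: go to q, push VV → (q, 00, VVYVY$)
  read 0, top V: go to r, push Y → (r, 0, YVYVY$)
  read 0, top Y: go to p, push VY → (p, ε, VYVYVY$)
All input consumed in state p with stack VYVYVY$.

VYVYVY$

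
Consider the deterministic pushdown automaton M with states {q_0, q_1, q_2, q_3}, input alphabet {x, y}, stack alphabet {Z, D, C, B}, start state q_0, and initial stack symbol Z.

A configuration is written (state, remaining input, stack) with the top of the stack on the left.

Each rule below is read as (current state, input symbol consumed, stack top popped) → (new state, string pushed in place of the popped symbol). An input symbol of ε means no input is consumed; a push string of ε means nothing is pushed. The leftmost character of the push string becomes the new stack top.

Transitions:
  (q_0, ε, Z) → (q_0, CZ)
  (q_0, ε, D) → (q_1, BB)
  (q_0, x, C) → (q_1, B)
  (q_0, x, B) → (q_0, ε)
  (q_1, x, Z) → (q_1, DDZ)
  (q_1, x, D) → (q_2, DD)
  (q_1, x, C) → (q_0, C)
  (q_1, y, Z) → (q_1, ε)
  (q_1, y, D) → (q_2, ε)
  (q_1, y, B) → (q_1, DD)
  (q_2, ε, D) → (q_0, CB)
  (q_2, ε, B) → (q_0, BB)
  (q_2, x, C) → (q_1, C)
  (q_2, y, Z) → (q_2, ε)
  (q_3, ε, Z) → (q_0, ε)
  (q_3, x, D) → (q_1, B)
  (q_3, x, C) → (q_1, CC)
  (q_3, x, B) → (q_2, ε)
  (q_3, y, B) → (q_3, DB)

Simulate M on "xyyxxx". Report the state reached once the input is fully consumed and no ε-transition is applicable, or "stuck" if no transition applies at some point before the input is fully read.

stuck

(q_0, xyyxxx, Z)
  ε-move, top Z: go to q_0, push CZ → (q_0, xyyxxx, CZ)
  read x, top C: go to q_1, push B → (q_1, yyxxx, BZ)
  read y, top B: go to q_1, push DD → (q_1, yxxx, DDZ)
  read y, top D: go to q_2, push ε → (q_2, xxx, DZ)
  ε-move, top D: go to q_0, push CB → (q_0, xxx, CBZ)
  read x, top C: go to q_1, push B → (q_1, xx, BBZ)
No transition for (q_1, x, top B); M blocks with input xx remaining.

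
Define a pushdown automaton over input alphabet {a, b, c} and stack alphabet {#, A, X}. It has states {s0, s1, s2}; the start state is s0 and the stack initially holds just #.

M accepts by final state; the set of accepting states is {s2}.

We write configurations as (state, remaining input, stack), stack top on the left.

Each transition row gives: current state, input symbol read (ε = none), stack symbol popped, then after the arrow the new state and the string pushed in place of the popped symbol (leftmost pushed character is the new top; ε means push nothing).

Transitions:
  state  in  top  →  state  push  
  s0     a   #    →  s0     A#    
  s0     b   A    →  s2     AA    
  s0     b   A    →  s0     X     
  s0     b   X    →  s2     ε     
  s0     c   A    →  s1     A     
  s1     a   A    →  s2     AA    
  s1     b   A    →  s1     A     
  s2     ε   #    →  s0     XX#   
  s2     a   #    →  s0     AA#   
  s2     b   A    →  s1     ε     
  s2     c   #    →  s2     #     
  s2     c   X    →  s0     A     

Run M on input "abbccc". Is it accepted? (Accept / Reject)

One accepting computation: (s0, abbccc, #) ⊢ (s0, bbccc, A#) ⊢ (s0, bccc, X#) ⊢ (s2, ccc, #) ⊢ (s2, cc, #) ⊢ (s2, c, #) ⊢ (s2, ε, #)
All input consumed and state s2 ∈ F.

Accept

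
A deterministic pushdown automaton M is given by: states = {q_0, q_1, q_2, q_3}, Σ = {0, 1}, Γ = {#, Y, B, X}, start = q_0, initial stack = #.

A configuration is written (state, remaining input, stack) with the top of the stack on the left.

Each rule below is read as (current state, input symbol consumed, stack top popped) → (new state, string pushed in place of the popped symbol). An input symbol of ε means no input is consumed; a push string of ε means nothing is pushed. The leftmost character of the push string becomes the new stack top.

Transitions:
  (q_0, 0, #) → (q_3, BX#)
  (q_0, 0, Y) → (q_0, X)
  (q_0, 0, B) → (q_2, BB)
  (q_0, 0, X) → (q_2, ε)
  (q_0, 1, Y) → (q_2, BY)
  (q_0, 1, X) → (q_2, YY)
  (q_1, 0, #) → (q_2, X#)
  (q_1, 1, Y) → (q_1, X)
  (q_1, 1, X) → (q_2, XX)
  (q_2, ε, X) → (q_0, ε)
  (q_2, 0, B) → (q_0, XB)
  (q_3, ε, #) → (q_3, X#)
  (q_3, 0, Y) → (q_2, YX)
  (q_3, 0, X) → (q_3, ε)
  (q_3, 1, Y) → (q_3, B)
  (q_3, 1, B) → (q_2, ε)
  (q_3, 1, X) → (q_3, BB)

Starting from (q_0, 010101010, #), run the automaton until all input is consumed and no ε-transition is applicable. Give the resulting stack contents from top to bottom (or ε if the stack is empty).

BX#

(q_0, 010101010, #) ⊢ (q_3, 10101010, BX#) ⊢ (q_2, 0101010, X#) ⊢ (q_0, 0101010, #) ⊢ (q_3, 101010, BX#) ⊢ (q_2, 01010, X#) ⊢ (q_0, 01010, #) ⊢ (q_3, 1010, BX#) ⊢ (q_2, 010, X#) ⊢ (q_0, 010, #) ⊢ (q_3, 10, BX#) ⊢ (q_2, 0, X#) ⊢ (q_0, 0, #) ⊢ (q_3, ε, BX#)
All input consumed in state q_3 with stack BX#.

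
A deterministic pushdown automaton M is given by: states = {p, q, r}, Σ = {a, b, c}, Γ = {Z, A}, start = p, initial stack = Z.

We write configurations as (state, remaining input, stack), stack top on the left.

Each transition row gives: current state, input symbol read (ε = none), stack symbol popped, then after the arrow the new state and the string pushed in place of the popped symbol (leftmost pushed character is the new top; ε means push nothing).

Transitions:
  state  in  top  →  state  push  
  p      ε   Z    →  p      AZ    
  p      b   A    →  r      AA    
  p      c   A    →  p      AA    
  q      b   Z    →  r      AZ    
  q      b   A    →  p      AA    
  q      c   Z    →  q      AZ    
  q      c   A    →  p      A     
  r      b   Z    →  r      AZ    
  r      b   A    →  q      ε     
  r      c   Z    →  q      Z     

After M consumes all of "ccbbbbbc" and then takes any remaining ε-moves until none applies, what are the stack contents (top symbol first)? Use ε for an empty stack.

AAAAZ

(p, ccbbbbbc, Z)
  ε-move, top Z: go to p, push AZ → (p, ccbbbbbc, AZ)
  read c, top A: go to p, push AA → (p, cbbbbbc, AAZ)
  read c, top A: go to p, push AA → (p, bbbbbc, AAAZ)
  read b, top A: go to r, push AA → (r, bbbbc, AAAAZ)
  read b, top A: go to q, push ε → (q, bbbc, AAAZ)
  read b, top A: go to p, push AA → (p, bbc, AAAAZ)
  read b, top A: go to r, push AA → (r, bc, AAAAAZ)
  read b, top A: go to q, push ε → (q, c, AAAAZ)
  read c, top A: go to p, push A → (p, ε, AAAAZ)
All input consumed in state p with stack AAAAZ.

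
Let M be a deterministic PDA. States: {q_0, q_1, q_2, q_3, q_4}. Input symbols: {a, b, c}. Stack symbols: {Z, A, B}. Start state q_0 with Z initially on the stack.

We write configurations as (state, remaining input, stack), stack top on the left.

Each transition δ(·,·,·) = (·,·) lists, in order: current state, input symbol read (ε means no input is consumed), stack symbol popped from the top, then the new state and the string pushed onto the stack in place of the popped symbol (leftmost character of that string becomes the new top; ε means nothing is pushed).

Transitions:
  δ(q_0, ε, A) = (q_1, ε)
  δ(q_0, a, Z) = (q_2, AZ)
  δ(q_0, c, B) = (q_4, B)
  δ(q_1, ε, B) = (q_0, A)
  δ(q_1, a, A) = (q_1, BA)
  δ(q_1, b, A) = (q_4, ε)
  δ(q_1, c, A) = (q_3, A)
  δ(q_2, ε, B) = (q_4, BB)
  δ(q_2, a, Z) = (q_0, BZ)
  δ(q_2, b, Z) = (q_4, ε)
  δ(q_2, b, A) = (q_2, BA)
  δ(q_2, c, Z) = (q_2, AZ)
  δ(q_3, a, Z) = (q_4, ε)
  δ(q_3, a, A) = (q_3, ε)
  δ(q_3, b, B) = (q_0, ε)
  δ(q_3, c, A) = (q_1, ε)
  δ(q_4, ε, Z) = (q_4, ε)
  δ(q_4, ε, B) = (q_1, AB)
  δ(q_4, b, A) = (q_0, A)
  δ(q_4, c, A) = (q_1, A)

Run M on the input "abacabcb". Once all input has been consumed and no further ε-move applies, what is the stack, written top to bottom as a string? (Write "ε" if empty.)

(q_0, abacabcb, Z)
  read a, top Z: go to q_2, push AZ → (q_2, bacabcb, AZ)
  read b, top A: go to q_2, push BA → (q_2, acabcb, BAZ)
  ε-move, top B: go to q_4, push BB → (q_4, acabcb, BBAZ)
  ε-move, top B: go to q_1, push AB → (q_1, acabcb, ABBAZ)
  read a, top A: go to q_1, push BA → (q_1, cabcb, BABBAZ)
  ε-move, top B: go to q_0, push A → (q_0, cabcb, AABBAZ)
  ε-move, top A: go to q_1, push ε → (q_1, cabcb, ABBAZ)
  read c, top A: go to q_3, push A → (q_3, abcb, ABBAZ)
  read a, top A: go to q_3, push ε → (q_3, bcb, BBAZ)
  read b, top B: go to q_0, push ε → (q_0, cb, BAZ)
  read c, top B: go to q_4, push B → (q_4, b, BAZ)
  ε-move, top B: go to q_1, push AB → (q_1, b, ABAZ)
  read b, top A: go to q_4, push ε → (q_4, ε, BAZ)
  ε-move, top B: go to q_1, push AB → (q_1, ε, ABAZ)
All input consumed in state q_1 with stack ABAZ.

ABAZ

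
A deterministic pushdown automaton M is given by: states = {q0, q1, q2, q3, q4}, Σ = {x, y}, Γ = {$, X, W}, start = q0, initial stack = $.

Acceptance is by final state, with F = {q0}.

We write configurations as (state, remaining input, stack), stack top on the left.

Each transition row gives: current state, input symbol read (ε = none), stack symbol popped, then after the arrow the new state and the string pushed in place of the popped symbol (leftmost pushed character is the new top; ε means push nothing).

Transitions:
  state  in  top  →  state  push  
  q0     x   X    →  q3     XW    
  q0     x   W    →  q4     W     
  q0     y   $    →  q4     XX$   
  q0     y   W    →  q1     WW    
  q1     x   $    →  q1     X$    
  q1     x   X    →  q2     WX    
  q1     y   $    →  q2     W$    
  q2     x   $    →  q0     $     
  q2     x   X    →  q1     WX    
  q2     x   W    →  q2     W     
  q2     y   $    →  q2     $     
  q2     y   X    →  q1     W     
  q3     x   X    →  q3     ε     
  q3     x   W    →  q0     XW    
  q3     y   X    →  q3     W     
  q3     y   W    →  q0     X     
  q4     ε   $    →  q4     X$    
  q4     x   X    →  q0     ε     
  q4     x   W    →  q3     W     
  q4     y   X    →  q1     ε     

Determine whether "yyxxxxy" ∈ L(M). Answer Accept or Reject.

(q0, yyxxxxy, $)
  read y, top $: go to q4, push XX$ → (q4, yxxxxy, XX$)
  read y, top X: go to q1, push ε → (q1, xxxxy, X$)
  read x, top X: go to q2, push WX → (q2, xxxy, WX$)
  read x, top W: go to q2, push W → (q2, xxy, WX$)
  read x, top W: go to q2, push W → (q2, xy, WX$)
  read x, top W: go to q2, push W → (q2, y, WX$)
No transition applies at (q2, y, WX$); input not fully consumed.

Reject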